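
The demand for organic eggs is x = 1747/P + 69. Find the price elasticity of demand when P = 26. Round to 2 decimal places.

-0.49

At P = 26, x = 136.1923.
dx/dP = −1747/P² = −2.5843.
Point elasticity E = (dx/dP)·(P/x) = -2.5843 × 26/136.1923 ≈ -0.49.
|E| < 1, so demand is inelastic at this price.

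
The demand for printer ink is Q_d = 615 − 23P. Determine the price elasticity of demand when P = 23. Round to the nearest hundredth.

-6.15

At P = 23, Q_d = 86.
dQ_d/dP = −23.
Point elasticity E = (dQ_d/dP)·(P/Q_d) = -23 × 23/86 ≈ -6.15.
|E| > 1, so demand is elastic at this price.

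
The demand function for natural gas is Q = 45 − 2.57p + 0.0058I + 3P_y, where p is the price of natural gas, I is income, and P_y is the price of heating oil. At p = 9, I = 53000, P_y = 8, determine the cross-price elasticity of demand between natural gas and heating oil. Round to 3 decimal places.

0.068

At the given point, Q = 45 − 2.57(9) + 0.0058(53000) + 3(8) = 45 − 23.13 + 307.4 + 24 = 353.27.
∂Q/∂P_y = +3, so E_xy = 3·(8/353.27) ≈ 0.068.
E_xy > 0: the goods are substitutes.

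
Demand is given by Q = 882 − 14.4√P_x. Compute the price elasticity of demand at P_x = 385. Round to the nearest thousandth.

-0.236

At P_x = 385, Q = 599.4516.
dQ/dP_x = −14.4/(2√P_x) = −14.4/(2·19.6214).
Point elasticity E = (dQ/dP_x)·(P_x/Q) = -0.3669 × 385/599.4516 ≈ -0.236.
|E| < 1, so demand is inelastic at this price.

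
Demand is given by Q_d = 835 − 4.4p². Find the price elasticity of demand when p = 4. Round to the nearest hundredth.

At p = 4, Q_d = 764.6.
dQ_d/dp = −2·4.4·p = −35.2.
Point elasticity E = (dQ_d/dp)·(p/Q_d) = -35.2 × 4/764.6 ≈ -0.18.
|E| < 1, so demand is inelastic at this price.

-0.18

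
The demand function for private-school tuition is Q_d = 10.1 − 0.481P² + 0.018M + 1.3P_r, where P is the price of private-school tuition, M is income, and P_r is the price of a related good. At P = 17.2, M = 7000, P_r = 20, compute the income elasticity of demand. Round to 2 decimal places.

6.36

First evaluate Q_d: 10.1 − 0.481(17.2)² + 0.018(7000) + 1.3(20) = 10.1 − 142.299 + 126 + 26 = 19.801.
∂Q_d/∂M = +0.018, so E_I = 0.018·(7000/19.801) ≈ 6.36.
E_I > 1: normal good (luxury).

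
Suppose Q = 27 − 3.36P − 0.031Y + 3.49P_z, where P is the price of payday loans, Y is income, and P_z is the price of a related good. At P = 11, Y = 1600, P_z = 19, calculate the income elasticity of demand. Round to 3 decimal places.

-7.348

At the given point, Q = 27 − 3.36(11) − 0.031(1600) + 3.49(19) = 27 − 36.96 − 49.6 + 66.31 = 6.75.
∂Q/∂Y = −0.031, so E_I = -0.031·(1600/6.75) ≈ -7.348.
E_I < 0: inferior good.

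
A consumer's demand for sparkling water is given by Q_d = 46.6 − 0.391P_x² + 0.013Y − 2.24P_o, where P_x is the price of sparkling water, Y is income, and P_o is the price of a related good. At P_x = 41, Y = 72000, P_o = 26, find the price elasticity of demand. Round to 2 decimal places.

Evaluating quantity at (P_x, Y, P_o) gives Q_d = 46.6 − 0.391(41)² + 0.013(72000) − 2.24(26) = 46.6 − 657.271 + 936 − 58.24 = 267.089.
∂Q_d/∂P_x = −2·0.391·P_x = -32.062, so E_p = -32.062·(41/267.089) ≈ -4.92.
|E_p| > 1: demand is elastic.

-4.92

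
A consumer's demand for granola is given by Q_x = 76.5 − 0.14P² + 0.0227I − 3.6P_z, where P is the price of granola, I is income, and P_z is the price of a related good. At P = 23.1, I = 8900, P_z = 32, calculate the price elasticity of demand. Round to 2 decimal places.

Substituting, Q_x = 76.5 − 0.14(23.1)² + 0.0227(8900) − 3.6(32) = 76.5 − 74.7054 + 202.03 − 115.2 = 88.6246.
∂Q_x/∂P = −2·0.14·P = -6.468, so E_p = -6.468·(23.1/88.6246) ≈ -1.69.
|E_p| > 1: demand is elastic.

-1.69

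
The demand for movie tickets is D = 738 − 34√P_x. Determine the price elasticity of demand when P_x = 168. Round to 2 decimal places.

At P_x = 168, D = 297.3096.
dD/dP_x = −34/(2√P_x) = −34/(2·12.9615).
Point elasticity E = (dD/dP_x)·(P_x/D) = -1.3116 × 168/297.3096 ≈ -0.74.
|E| < 1, so demand is inelastic at this price.

-0.74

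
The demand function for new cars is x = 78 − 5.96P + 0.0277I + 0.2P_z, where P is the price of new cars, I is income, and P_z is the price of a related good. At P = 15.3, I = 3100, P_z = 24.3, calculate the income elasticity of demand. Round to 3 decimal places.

1.107

x = 78 − 5.96(15.3) + 0.0277(3100) + 0.2(24.3) = 78 − 91.188 + 85.87 + 4.86 = 77.542.
∂x/∂I = +0.0277, so E_I = 0.0277·(3100/77.542) ≈ 1.107.
E_I > 1: normal good (luxury).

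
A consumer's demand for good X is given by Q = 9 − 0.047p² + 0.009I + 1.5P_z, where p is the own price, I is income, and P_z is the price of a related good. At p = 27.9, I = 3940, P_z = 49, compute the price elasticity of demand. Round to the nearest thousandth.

-0.899

Q = 9 − 0.047(27.9)² + 0.009(3940) + 1.5(49) = 9 − 36.5853 + 35.46 + 73.5 = 81.3747.
∂Q/∂p = −2·0.047·p = -2.6226, so E_p = -2.6226·(27.9/81.3747) ≈ -0.899.
|E_p| < 1: demand is inelastic.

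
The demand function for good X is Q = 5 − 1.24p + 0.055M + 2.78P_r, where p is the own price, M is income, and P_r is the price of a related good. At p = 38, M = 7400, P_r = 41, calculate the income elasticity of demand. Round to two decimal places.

0.85

Substituting, Q = 5 − 1.24(38) + 0.055(7400) + 2.78(41) = 5 − 47.12 + 407 + 113.98 = 478.86.
∂Q/∂M = +0.055, so E_I = 0.055·(7400/478.86) ≈ 0.85.
E_I ∈ (0,1): normal good (necessity).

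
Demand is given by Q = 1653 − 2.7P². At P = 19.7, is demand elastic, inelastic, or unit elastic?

At P = 19.7, Q = 605.157.
dQ/dP = −2·2.7·P = −106.38.
Point elasticity E = (dQ/dP)·(P/Q) = -106.38 × 19.7/605.157 ≈ -3.463.
|E| ≈ 3.463 > 1, so demand is elastic.

elastic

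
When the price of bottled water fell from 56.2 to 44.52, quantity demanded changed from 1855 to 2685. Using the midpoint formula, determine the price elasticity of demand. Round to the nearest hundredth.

%Δq = (2685 − 1855)/[(1855 + 2685)/2] = 830/2270 ≈ 0.3656.
%ΔP = (44.52 − 56.2)/[(56.2 + 44.52)/2] = -11.68/50.36 ≈ -0.2319.
Arc elasticity E = %Δq/%ΔP ≈ 0.3656/-0.2319 ≈ -1.58.
|E| > 1: demand is elastic over this range.

-1.58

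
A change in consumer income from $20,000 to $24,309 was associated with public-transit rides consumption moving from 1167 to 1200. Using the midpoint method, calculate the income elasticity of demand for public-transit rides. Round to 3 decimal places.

%ΔQ = (1200 − 1167)/[(1167+1200)/2] = 33/1183.5 ≈ 0.0279.
%ΔM = (24,309 − 20,000)/[(20,000+24,309)/2] = 4309/22154.5 ≈ 0.1945.
E_I = %ΔQ/%ΔM ≈ 0.143.
E_I ∈ (0,1): normal good (necessity).

0.143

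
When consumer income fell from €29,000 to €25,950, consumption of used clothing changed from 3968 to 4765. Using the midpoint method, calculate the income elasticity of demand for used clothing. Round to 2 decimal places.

-1.64

%ΔQ = (4765 − 3968)/[(3968+4765)/2] = 797/4366.5 ≈ 0.1825.
%ΔI = (25,950 − 29,000)/[(29,000+25,950)/2] = -3050/27475 ≈ -0.1110.
E_I = %ΔQ/%ΔI ≈ -1.64.
E_I < 0: inferior good.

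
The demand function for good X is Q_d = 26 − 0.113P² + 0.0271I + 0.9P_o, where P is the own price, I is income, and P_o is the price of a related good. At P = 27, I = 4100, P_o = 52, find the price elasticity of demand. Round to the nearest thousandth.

-1.623

At the given point, Q_d = 26 − 0.113(27)² + 0.0271(4100) + 0.9(52) = 26 − 82.377 + 111.11 + 46.8 = 101.533.
∂Q_d/∂P = −2·0.113·P = -6.102, so E_p = -6.102·(27/101.533) ≈ -1.623.
|E_p| > 1: demand is elastic.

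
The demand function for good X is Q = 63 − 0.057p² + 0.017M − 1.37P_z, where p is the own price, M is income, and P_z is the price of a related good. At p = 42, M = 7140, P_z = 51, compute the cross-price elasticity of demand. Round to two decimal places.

-5.00

First evaluate Q: 63 − 0.057(42)² + 0.017(7140) − 1.37(51) = 63 − 100.548 + 121.38 − 69.87 = 13.962.
∂Q/∂P_z = −1.37, so E_xy = -1.37·(51/13.962) ≈ -5.00.
E_xy < 0: the goods are complements.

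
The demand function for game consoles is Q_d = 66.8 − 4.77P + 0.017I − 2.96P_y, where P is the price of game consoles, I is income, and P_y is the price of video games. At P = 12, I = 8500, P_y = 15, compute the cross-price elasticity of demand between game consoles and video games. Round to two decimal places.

First evaluate Q_d: 66.8 − 4.77(12) + 0.017(8500) − 2.96(15) = 66.8 − 57.24 + 144.5 − 44.4 = 109.66.
∂Q_d/∂P_y = −2.96, so E_xy = -2.96·(15/109.66) ≈ -0.40.
E_xy < 0: the goods are complements.

-0.40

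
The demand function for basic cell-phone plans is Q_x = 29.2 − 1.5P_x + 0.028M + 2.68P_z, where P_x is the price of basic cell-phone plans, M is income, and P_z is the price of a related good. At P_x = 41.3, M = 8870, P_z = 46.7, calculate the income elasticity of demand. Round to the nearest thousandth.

Evaluating quantity at (P_x, M, P_z) gives Q_x = 29.2 − 1.5(41.3) + 0.028(8870) + 2.68(46.7) = 29.2 − 61.95 + 248.36 + 125.156 = 340.766.
∂Q_x/∂M = +0.028, so E_I = 0.028·(8870/340.766) ≈ 0.729.
E_I ∈ (0,1): normal good (necessity).

0.729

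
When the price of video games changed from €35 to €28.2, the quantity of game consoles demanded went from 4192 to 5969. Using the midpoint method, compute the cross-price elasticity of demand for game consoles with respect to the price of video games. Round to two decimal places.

%ΔQ_x = (5969 − 4192)/[(4192+5969)/2] = 1777/5080.5 ≈ 0.3498.
%ΔP_y = (28.2 − 35)/[(35+28.2)/2] ≈ -0.2152.
E_xy = 0.3498/-0.2152 ≈ -1.63.
E_xy < 0, so game consoles and video games are complements.

-1.63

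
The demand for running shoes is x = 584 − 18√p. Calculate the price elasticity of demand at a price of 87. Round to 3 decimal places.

At p = 87, x = 416.1072.
dx/dp = −18/(2√p) = −18/(2·9.3274).
Point elasticity E = (dx/dp)·(p/x) = -0.9649 × 87/416.1072 ≈ -0.202.
|E| < 1, so demand is inelastic at this price.

-0.202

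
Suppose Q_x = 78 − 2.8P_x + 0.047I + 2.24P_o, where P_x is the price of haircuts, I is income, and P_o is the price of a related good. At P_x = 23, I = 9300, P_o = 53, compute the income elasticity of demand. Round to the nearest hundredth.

0.77

Substituting, Q_x = 78 − 2.8(23) + 0.047(9300) + 2.24(53) = 78 − 64.4 + 437.1 + 118.72 = 569.42.
∂Q_x/∂I = +0.047, so E_I = 0.047·(9300/569.42) ≈ 0.77.
E_I ∈ (0,1): normal good (necessity).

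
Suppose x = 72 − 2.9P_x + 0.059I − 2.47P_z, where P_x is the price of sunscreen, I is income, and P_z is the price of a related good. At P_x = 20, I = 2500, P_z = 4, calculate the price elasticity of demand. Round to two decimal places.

-0.38

At the given point, x = 72 − 2.9(20) + 0.059(2500) − 2.47(4) = 72 − 58 + 147.5 − 9.88 = 151.62.
∂x/∂P_x = −2.9, so E_p = (−2.9)·(20/151.62) ≈ -0.38.
|E_p| < 1: demand is inelastic.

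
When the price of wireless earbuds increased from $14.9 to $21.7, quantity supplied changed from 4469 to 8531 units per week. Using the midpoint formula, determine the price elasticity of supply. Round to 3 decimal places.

%ΔQ = (8531 − 4469)/[(4469 + 8531)/2] = 4062/6500 ≈ 0.6249.
%Δp = (21.7 − 14.9)/[(14.9 + 21.7)/2] = 6.8/18.3 ≈ 0.3716.
Arc elasticity E = %ΔQ/%Δp ≈ 0.6249/0.3716 ≈ 1.682.
|E| > 1: supply is elastic over this range.

1.682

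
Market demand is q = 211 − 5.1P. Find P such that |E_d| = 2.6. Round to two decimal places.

29.88

Set −bP/(a − bP) = −2.6 ⇒ bP = 2.6(a − bP) ⇒ bP(1+2.6) = 2.6·a.
P = 2.6·211/(5.1·3.6) ≈ 29.88.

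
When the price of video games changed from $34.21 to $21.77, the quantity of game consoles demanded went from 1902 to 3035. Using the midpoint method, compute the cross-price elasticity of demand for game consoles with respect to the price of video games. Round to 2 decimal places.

-1.03

%ΔQ_x = (3035 − 1902)/[(1902+3035)/2] = 1133/2468.5 ≈ 0.4590.
%ΔP_y = (21.77 − 34.21)/[(34.21+21.77)/2] ≈ -0.4444.
E_xy = 0.4590/-0.4444 ≈ -1.03.
E_xy < 0, so game consoles and video games are complements.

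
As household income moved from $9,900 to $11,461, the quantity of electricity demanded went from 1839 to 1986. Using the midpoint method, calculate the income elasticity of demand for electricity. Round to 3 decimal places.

0.526

%ΔQ = (1986 − 1839)/[(1839+1986)/2] = 147/1912.5 ≈ 0.0769.
%ΔI = (11,461 − 9,900)/[(9,900+11,461)/2] = 1561/10680.5 ≈ 0.1462.
E_I = %ΔQ/%ΔI ≈ 0.526.
E_I ∈ (0,1): normal good (necessity).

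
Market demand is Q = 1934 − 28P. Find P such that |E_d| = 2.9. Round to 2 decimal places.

Set −bP/(a − bP) = −2.9 ⇒ bP = 2.9(a − bP) ⇒ bP(1+2.9) = 2.9·a.
P = 2.9·1934/(28·3.9) ≈ 51.36.

51.36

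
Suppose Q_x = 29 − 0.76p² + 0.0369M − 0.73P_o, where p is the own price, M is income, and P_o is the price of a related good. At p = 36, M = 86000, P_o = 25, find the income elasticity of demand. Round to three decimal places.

At the given point, Q_x = 29 − 0.76(36)² + 0.0369(86000) − 0.73(25) = 29 − 984.96 + 3173.4 − 18.25 = 2199.19.
∂Q_x/∂M = +0.0369, so E_I = 0.0369·(86000/2199.19) ≈ 1.443.
E_I > 1: normal good (luxury).

1.443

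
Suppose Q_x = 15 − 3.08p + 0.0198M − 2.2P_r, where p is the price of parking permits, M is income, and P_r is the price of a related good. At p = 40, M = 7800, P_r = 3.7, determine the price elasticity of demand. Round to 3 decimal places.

-3.234

Substituting, Q_x = 15 − 3.08(40) + 0.0198(7800) − 2.2(3.7) = 15 − 123.2 + 154.44 − 8.14 = 38.1.
∂Q_x/∂p = −3.08, so E_p = (−3.08)·(40/38.1) ≈ -3.234.
|E_p| > 1: demand is elastic.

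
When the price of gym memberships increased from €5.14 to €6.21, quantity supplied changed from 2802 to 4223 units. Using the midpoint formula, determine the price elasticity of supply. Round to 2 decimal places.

%Δq = (4223 − 2802)/[(2802 + 4223)/2] = 1421/3512.5 ≈ 0.4046.
%ΔP = (6.21 − 5.14)/[(5.14 + 6.21)/2] = 1.07/5.675 ≈ 0.1885.
Arc elasticity E = %Δq/%ΔP ≈ 0.4046/0.1885 ≈ 2.15.
|E| > 1: supply is elastic over this range.

2.15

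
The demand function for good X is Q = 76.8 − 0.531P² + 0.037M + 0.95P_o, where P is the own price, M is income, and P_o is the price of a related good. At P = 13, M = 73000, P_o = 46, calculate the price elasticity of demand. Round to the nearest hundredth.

-0.07

Substituting, Q = 76.8 − 0.531(13)² + 0.037(73000) + 0.95(46) = 76.8 − 89.739 + 2701 + 43.7 = 2731.761.
∂Q/∂P = −2·0.531·P = -13.806, so E_p = -13.806·(13/2731.761) ≈ -0.07.
|E_p| < 1: demand is inelastic.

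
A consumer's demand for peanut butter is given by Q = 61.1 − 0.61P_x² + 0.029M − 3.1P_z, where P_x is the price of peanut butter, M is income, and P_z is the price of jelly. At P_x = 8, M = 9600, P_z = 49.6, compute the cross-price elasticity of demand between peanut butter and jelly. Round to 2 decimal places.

Q = 61.1 − 0.61(8)² + 0.029(9600) − 3.1(49.6) = 61.1 − 39.04 + 278.4 − 153.76 = 146.7.
∂Q/∂P_z = −3.1, so E_xy = -3.1·(49.6/146.7) ≈ -1.05.
E_xy < 0: the goods are complements.

-1.05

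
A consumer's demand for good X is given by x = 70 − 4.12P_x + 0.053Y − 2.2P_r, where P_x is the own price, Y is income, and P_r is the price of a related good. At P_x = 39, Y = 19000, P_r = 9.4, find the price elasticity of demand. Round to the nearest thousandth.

Evaluating quantity at (P_x, Y, P_r) gives x = 70 − 4.12(39) + 0.053(19000) − 2.2(9.4) = 70 − 160.68 + 1007 − 20.68 = 895.64.
∂x/∂P_x = −4.12, so E_p = (−4.12)·(39/895.64) ≈ -0.179.
|E_p| < 1: demand is inelastic.

-0.179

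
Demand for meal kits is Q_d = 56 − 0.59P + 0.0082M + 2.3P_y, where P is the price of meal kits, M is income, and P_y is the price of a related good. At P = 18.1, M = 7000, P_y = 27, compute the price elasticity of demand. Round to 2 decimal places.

First evaluate Q_d: 56 − 0.59(18.1) + 0.0082(7000) + 2.3(27) = 56 − 10.679 + 57.4 + 62.1 = 164.821.
∂Q_d/∂P = −0.59, so E_p = (−0.59)·(18.1/164.821) ≈ -0.06.
|E_p| < 1: demand is inelastic.

-0.06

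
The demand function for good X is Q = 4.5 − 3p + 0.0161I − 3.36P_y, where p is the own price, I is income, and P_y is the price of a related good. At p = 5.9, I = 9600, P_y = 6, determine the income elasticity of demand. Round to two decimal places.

At the given point, Q = 4.5 − 3(5.9) + 0.0161(9600) − 3.36(6) = 4.5 − 17.7 + 154.56 − 20.16 = 121.2.
∂Q/∂I = +0.0161, so E_I = 0.0161·(9600/121.2) ≈ 1.28.
E_I > 1: normal good (luxury).

1.28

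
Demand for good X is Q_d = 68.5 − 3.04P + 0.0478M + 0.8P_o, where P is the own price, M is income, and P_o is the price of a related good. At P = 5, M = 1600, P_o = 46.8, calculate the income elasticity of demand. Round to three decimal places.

Evaluating quantity at (P, M, P_o) gives Q_d = 68.5 − 3.04(5) + 0.0478(1600) + 0.8(46.8) = 68.5 − 15.2 + 76.48 + 37.44 = 167.22.
∂Q_d/∂M = +0.0478, so E_I = 0.0478·(1600/167.22) ≈ 0.457.
E_I ∈ (0,1): normal good (necessity).

0.457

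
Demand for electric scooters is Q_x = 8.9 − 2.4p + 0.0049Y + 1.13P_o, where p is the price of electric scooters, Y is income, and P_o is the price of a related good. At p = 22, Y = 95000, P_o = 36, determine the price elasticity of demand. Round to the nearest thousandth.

Evaluating quantity at (p, Y, P_o) gives Q_x = 8.9 − 2.4(22) + 0.0049(95000) + 1.13(36) = 8.9 − 52.8 + 465.5 + 40.68 = 462.28.
∂Q_x/∂p = −2.4, so E_p = (−2.4)·(22/462.28) ≈ -0.114.
|E_p| < 1: demand is inelastic.

-0.114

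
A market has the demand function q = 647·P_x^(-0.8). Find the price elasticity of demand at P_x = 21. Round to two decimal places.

For a Cobb–Douglas (constant-elasticity) form q = A·P_x^α·…, the elasticity with respect to P_x equals the exponent α at every point.
Here the exponent on P_x is -0.8, so the price elasticity of demand is -0.80.

-0.80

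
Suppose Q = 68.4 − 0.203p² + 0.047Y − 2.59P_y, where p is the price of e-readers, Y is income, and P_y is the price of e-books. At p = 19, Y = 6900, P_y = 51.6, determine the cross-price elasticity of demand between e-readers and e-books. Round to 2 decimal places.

-0.72

Q = 68.4 − 0.203(19)² + 0.047(6900) − 2.59(51.6) = 68.4 − 73.283 + 324.3 − 133.644 = 185.773.
∂Q/∂P_y = −2.59, so E_xy = -2.59·(51.6/185.773) ≈ -0.72.
E_xy < 0: the goods are complements.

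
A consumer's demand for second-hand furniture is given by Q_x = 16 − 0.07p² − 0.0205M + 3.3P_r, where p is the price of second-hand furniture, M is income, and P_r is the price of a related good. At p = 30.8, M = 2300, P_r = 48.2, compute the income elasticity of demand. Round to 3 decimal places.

Q_x = 16 − 0.07(30.8)² − 0.0205(2300) + 3.3(48.2) = 16 − 66.4048 − 47.15 + 159.06 = 61.5052.
∂Q_x/∂M = −0.0205, so E_I = -0.0205·(2300/61.5052) ≈ -0.767.
E_I < 0: inferior good.

-0.767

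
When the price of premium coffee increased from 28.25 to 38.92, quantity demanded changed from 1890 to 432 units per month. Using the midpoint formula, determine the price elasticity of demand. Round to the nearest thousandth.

%ΔQ = (432 − 1890)/[(1890 + 432)/2] = -1458/1161 ≈ -1.2558.
%Δp = (38.92 − 28.25)/[(28.25 + 38.92)/2] = 10.67/33.585 ≈ 0.3177.
Arc elasticity E = %ΔQ/%Δp ≈ -1.2558/0.3177 ≈ -3.953.
|E| > 1: demand is elastic over this range.

-3.953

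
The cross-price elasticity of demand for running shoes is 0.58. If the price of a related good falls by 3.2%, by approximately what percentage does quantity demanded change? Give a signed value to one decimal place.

-1.9

%ΔQ ≈ E × %ΔP_y = (0.58) × (-3.2%) ≈ -1.9%.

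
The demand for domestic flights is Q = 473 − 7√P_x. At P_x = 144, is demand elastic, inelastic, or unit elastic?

inelastic

At P_x = 144, Q = 389.
dQ/dP_x = −7/(2√P_x) = −7/(2·12).
Point elasticity E = (dQ/dP_x)·(P_x/Q) = -0.2917 × 144/389 ≈ -0.108.
|E| ≈ 0.108 < 1, so demand is inelastic.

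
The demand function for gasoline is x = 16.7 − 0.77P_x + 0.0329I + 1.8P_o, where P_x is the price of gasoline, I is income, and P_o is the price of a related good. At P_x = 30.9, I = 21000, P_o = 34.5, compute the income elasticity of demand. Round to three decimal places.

0.926

x = 16.7 − 0.77(30.9) + 0.0329(21000) + 1.8(34.5) = 16.7 − 23.793 + 690.9 + 62.1 = 745.907.
∂x/∂I = +0.0329, so E_I = 0.0329·(21000/745.907) ≈ 0.926.
E_I ∈ (0,1): normal good (necessity).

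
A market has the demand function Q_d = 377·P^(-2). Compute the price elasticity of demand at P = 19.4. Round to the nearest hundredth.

For a Cobb–Douglas (constant-elasticity) form Q_d = A·P^α·…, the elasticity with respect to P equals the exponent α at every point.
Here the exponent on P is -2, so the price elasticity of demand is -2.00.

-2.00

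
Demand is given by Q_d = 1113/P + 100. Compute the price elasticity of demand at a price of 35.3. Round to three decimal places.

At P = 35.3, Q_d = 131.5297.
dQ_d/dP = −1113/P² = −0.8932.
Point elasticity E = (dQ_d/dP)·(P/Q_d) = -0.8932 × 35.3/131.5297 ≈ -0.240.
|E| < 1, so demand is inelastic at this price.

-0.240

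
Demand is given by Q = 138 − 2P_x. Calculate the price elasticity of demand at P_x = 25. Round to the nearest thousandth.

At P_x = 25, Q = 88.
dQ/dP_x = −2.
Point elasticity E = (dQ/dP_x)·(P_x/Q) = -2 × 25/88 ≈ -0.568.
|E| < 1, so demand is inelastic at this price.

-0.568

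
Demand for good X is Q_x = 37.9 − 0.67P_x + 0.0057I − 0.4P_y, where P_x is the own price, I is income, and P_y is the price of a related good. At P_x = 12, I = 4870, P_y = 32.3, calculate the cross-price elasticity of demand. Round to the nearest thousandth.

-0.289

Substituting, Q_x = 37.9 − 0.67(12) + 0.0057(4870) − 0.4(32.3) = 37.9 − 8.04 + 27.759 − 12.92 = 44.699.
∂Q_x/∂P_y = −0.4, so E_xy = -0.4·(32.3/44.699) ≈ -0.289.
E_xy < 0: the goods are complements.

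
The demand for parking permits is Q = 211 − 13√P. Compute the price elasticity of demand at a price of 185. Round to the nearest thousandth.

-2.587

At P = 185, Q = 34.1809.
dQ/dP = −13/(2√P) = −13/(2·13.6015).
Point elasticity E = (dQ/dP)·(P/Q) = -0.4779 × 185/34.1809 ≈ -2.587.
|E| > 1, so demand is elastic at this price.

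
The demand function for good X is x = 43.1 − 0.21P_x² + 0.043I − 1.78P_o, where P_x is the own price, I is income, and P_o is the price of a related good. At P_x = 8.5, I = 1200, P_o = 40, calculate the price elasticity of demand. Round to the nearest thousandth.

-3.644

Substituting, x = 43.1 − 0.21(8.5)² + 0.043(1200) − 1.78(40) = 43.1 − 15.1725 + 51.6 − 71.2 = 8.3275.
∂x/∂P_x = −2·0.21·P_x = -3.57, so E_p = -3.57·(8.5/8.3275) ≈ -3.644.
|E_p| > 1: demand is elastic.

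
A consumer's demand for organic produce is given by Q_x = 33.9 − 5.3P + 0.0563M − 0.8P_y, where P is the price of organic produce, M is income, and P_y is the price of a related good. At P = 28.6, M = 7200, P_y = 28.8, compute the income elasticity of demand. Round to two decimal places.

Evaluating quantity at (P, M, P_y) gives Q_x = 33.9 − 5.3(28.6) + 0.0563(7200) − 0.8(28.8) = 33.9 − 151.58 + 405.36 − 23.04 = 264.64.
∂Q_x/∂M = +0.0563, so E_I = 0.0563·(7200/264.64) ≈ 1.53.
E_I > 1: normal good (luxury).

1.53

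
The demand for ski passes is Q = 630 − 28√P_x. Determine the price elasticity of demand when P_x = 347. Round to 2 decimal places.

At P_x = 347, Q = 108.4178.
dQ/dP_x = −28/(2√P_x) = −28/(2·18.6279).
Point elasticity E = (dQ/dP_x)·(P_x/Q) = -0.7516 × 347/108.4178 ≈ -2.41.
|E| > 1, so demand is elastic at this price.

-2.41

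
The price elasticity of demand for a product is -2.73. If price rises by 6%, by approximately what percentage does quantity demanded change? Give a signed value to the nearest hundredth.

%ΔQ ≈ E × %ΔP = (-2.73) × (6%) = -16.38%.

-16.38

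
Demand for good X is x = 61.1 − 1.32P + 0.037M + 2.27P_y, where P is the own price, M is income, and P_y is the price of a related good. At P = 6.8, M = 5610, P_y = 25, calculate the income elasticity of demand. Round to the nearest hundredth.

0.66

First evaluate x: 61.1 − 1.32(6.8) + 0.037(5610) + 2.27(25) = 61.1 − 8.976 + 207.57 + 56.75 = 316.444.
∂x/∂M = +0.037, so E_I = 0.037·(5610/316.444) ≈ 0.66.
E_I ∈ (0,1): normal good (necessity).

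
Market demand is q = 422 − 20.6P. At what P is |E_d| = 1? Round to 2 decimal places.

10.24

For linear demand q = a − bP, E = −bP/(a − bP). |E| = 1 ⇒ bP = a − bP ⇒ P = a/(2b).
P = 422/(2·20.6) ≈ 10.24.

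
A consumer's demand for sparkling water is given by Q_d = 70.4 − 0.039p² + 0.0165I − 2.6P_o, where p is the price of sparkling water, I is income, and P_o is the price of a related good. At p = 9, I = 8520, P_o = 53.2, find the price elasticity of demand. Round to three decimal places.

-0.091

Substituting, Q_d = 70.4 − 0.039(9)² + 0.0165(8520) − 2.6(53.2) = 70.4 − 3.159 + 140.58 − 138.32 = 69.501.
∂Q_d/∂p = −2·0.039·p = -0.702, so E_p = -0.702·(9/69.501) ≈ -0.091.
|E_p| < 1: demand is inelastic.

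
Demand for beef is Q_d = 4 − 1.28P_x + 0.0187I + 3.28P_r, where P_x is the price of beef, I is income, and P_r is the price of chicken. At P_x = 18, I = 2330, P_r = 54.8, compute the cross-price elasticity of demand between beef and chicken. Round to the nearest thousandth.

0.880

Q_d = 4 − 1.28(18) + 0.0187(2330) + 3.28(54.8) = 4 − 23.04 + 43.571 + 179.744 = 204.275.
∂Q_d/∂P_r = +3.28, so E_xy = 3.28·(54.8/204.275) ≈ 0.880.
E_xy > 0: the goods are substitutes.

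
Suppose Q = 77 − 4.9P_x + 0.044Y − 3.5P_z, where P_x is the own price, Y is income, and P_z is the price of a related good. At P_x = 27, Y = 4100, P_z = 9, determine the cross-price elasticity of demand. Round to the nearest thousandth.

At the given point, Q = 77 − 4.9(27) + 0.044(4100) − 3.5(9) = 77 − 132.3 + 180.4 − 31.5 = 93.6.
∂Q/∂P_z = −3.5, so E_xy = -3.5·(9/93.6) ≈ -0.337.
E_xy < 0: the goods are complements.

-0.337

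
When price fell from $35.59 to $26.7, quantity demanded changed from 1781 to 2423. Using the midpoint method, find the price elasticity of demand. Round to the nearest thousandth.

%ΔQ = (2423 − 1781)/[(1781 + 2423)/2] = 642/2102 ≈ 0.3054.
%Δp = (26.7 − 35.59)/[(35.59 + 26.7)/2] = -8.89/31.145 ≈ -0.2854.
Arc elasticity E = %ΔQ/%Δp ≈ 0.3054/-0.2854 ≈ -1.070.
|E| > 1: demand is elastic over this range.

-1.070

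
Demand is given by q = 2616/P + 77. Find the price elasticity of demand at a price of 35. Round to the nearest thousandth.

-0.493

At P = 35, q = 151.7429.
dq/dP = −2616/P² = −2.1355.
Point elasticity E = (dq/dP)·(P/q) = -2.1355 × 35/151.7429 ≈ -0.493.
|E| < 1, so demand is inelastic at this price.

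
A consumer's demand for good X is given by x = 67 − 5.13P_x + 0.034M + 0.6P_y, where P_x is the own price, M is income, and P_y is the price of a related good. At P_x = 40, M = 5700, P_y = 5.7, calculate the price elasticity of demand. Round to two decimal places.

-3.48

Evaluating quantity at (P_x, M, P_y) gives x = 67 − 5.13(40) + 0.034(5700) + 0.6(5.7) = 67 − 205.2 + 193.8 + 3.42 = 59.02.
∂x/∂P_x = −5.13, so E_p = (−5.13)·(40/59.02) ≈ -3.48.
|E_p| > 1: demand is elastic.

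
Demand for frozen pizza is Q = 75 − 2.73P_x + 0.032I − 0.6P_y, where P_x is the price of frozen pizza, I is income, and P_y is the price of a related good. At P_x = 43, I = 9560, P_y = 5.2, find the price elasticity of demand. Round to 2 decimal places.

Substituting, Q = 75 − 2.73(43) + 0.032(9560) − 0.6(5.2) = 75 − 117.39 + 305.92 − 3.12 = 260.41.
∂Q/∂P_x = −2.73, so E_p = (−2.73)·(43/260.41) ≈ -0.45.
|E_p| < 1: demand is inelastic.

-0.45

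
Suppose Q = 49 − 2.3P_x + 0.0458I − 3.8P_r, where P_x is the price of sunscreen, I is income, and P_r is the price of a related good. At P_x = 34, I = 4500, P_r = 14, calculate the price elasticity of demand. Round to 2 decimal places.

First evaluate Q: 49 − 2.3(34) + 0.0458(4500) − 3.8(14) = 49 − 78.2 + 206.1 − 53.2 = 123.7.
∂Q/∂P_x = −2.3, so E_p = (−2.3)·(34/123.7) ≈ -0.63.
|E_p| < 1: demand is inelastic.

-0.63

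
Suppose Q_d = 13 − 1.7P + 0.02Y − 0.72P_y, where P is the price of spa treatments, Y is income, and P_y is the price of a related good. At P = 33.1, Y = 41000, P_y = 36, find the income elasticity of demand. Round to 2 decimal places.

Substituting, Q_d = 13 − 1.7(33.1) + 0.02(41000) − 0.72(36) = 13 − 56.27 + 820 − 25.92 = 750.81.
∂Q_d/∂Y = +0.02, so E_I = 0.02·(41000/750.81) ≈ 1.09.
E_I > 1: normal good (luxury).

1.09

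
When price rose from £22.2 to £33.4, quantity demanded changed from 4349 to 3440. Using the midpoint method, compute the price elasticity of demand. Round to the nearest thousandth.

%Δq = (3440 − 4349)/[(4349 + 3440)/2] = -909/3894.5 ≈ -0.2334.
%ΔP = (33.4 − 22.2)/[(22.2 + 33.4)/2] = 11.2/27.8 ≈ 0.4029.
Arc elasticity E = %Δq/%ΔP ≈ -0.2334/0.4029 ≈ -0.579.
|E| < 1: demand is inelastic over this range.

-0.579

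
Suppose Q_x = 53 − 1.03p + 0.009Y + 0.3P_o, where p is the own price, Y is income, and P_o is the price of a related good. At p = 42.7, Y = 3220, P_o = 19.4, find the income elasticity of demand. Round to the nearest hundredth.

0.66

At the given point, Q_x = 53 − 1.03(42.7) + 0.009(3220) + 0.3(19.4) = 53 − 43.981 + 28.98 + 5.82 = 43.819.
∂Q_x/∂Y = +0.009, so E_I = 0.009·(3220/43.819) ≈ 0.66.
E_I ∈ (0,1): normal good (necessity).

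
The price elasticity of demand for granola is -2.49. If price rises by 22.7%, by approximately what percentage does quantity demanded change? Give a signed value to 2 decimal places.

%ΔQ ≈ E × %ΔP = (-2.49) × (22.7%) ≈ -56.52%.

-56.52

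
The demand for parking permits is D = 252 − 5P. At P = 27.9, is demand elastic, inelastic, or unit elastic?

elastic

At P = 27.9, D = 112.5.
dD/dP = −5.
Point elasticity E = (dD/dP)·(P/D) = -5 × 27.9/112.5 ≈ -1.240.
|E| ≈ 1.240 > 1, so demand is elastic.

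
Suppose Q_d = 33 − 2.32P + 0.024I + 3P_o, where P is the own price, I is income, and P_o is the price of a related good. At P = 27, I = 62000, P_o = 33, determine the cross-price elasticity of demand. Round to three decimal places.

0.064

At the given point, Q_d = 33 − 2.32(27) + 0.024(62000) + 3(33) = 33 − 62.64 + 1488 + 99 = 1557.36.
∂Q_d/∂P_o = +3, so E_xy = 3·(33/1557.36) ≈ 0.064.
E_xy > 0: the goods are substitutes.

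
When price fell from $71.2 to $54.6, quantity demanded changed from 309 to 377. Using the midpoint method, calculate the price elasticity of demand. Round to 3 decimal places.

-0.751

%ΔQ = (377 − 309)/[(309 + 377)/2] = 68/343 ≈ 0.1983.
%Δp = (54.6 − 71.2)/[(71.2 + 54.6)/2] = -16.6/62.9 ≈ -0.2639.
Arc elasticity E = %ΔQ/%Δp ≈ 0.1983/-0.2639 ≈ -0.751.
|E| < 1: demand is inelastic over this range.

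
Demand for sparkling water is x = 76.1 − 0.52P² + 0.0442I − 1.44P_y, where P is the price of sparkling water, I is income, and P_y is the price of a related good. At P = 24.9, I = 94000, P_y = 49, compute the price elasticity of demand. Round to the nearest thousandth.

-0.168

At the given point, x = 76.1 − 0.52(24.9)² + 0.0442(94000) − 1.44(49) = 76.1 − 322.4052 + 4154.8 − 70.56 = 3837.9348.
∂x/∂P = −2·0.52·P = -25.896, so E_p = -25.896·(24.9/3837.9348) ≈ -0.168.
|E_p| < 1: demand is inelastic.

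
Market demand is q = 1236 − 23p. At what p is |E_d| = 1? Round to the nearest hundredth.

For linear demand q = a − bp, E = −bp/(a − bp). |E| = 1 ⇒ bp = a − bp ⇒ p = a/(2b).
p = 1236/(2·23) ≈ 26.87.

26.87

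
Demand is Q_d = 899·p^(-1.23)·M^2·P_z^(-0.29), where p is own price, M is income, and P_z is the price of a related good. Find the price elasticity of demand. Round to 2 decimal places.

For a Cobb–Douglas (constant-elasticity) form Q_d = A·p^α·…, the elasticity with respect to p equals the exponent α at every point.
Here the exponent on p is -1.23, so the price elasticity of demand is -1.23.

-1.23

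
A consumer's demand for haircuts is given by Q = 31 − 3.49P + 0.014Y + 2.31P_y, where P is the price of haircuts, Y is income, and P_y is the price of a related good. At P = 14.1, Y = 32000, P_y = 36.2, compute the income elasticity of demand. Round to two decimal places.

0.87

Evaluating quantity at (P, Y, P_y) gives Q = 31 − 3.49(14.1) + 0.014(32000) + 2.31(36.2) = 31 − 49.209 + 448 + 83.622 = 513.413.
∂Q/∂Y = +0.014, so E_I = 0.014·(32000/513.413) ≈ 0.87.
E_I ∈ (0,1): normal good (necessity).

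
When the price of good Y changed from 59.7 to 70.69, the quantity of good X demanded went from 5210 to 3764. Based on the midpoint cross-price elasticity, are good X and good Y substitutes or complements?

complements

%ΔQ_x = (3764 − 5210)/[(5210+3764)/2] = -1446/4487 ≈ -0.3223.
%ΔP_y = (70.69 − 59.7)/[(59.7+70.69)/2] ≈ 0.1686.
E_xy = -0.3223/0.1686 ≈ -1.912.
E_xy < 0, so the goods are complements.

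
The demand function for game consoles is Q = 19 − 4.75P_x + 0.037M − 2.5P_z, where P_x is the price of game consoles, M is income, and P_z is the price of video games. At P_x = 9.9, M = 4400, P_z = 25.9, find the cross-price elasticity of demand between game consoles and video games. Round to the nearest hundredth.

First evaluate Q: 19 − 4.75(9.9) + 0.037(4400) − 2.5(25.9) = 19 − 47.025 + 162.8 − 64.75 = 70.025.
∂Q/∂P_z = −2.5, so E_xy = -2.5·(25.9/70.025) ≈ -0.92.
E_xy < 0: the goods are complements.

-0.92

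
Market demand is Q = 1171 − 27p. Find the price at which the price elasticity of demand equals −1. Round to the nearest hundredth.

For linear demand Q = a − bp, E = −bp/(a − bp). |E| = 1 ⇒ bp = a − bp ⇒ p = a/(2b).
p = 1171/(2·27) ≈ 21.69.

21.69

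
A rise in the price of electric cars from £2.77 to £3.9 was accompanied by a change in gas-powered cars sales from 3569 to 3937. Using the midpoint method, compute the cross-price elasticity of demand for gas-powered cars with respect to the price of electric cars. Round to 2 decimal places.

%ΔQ_x = (3937 − 3569)/[(3569+3937)/2] = 368/3753 ≈ 0.0981.
%ΔP_y = (3.9 − 2.77)/[(2.77+3.9)/2] ≈ 0.3388.
E_xy = 0.0981/0.3388 ≈ 0.29.
E_xy > 0, so gas-powered cars and electric cars are substitutes.

0.29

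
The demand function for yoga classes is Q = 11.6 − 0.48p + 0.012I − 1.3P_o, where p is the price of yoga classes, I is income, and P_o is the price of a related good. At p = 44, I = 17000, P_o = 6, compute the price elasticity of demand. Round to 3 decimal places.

Evaluating quantity at (p, I, P_o) gives Q = 11.6 − 0.48(44) + 0.012(17000) − 1.3(6) = 11.6 − 21.12 + 204 − 7.8 = 186.68.
∂Q/∂p = −0.48, so E_p = (−0.48)·(44/186.68) ≈ -0.113.
|E_p| < 1: demand is inelastic.

-0.113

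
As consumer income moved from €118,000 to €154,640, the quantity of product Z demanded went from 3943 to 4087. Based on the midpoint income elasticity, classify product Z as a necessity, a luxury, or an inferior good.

necessity

%ΔQ = (4087 − 3943)/[(3943+4087)/2] = 144/4015 ≈ 0.0359.
%ΔY = (154,640 − 118,000)/[(118,000+154,640)/2] = 36640/136320 ≈ 0.2688.
E_I = %ΔQ/%ΔY ≈ 0.133.
E_I ∈ (0,1): normal good (necessity).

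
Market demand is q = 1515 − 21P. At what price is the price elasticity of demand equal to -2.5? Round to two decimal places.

Set −bP/(a − bP) = −2.5 ⇒ bP = 2.5(a − bP) ⇒ bP(1+2.5) = 2.5·a.
P = 2.5·1515/(21·3.5) ≈ 51.53.

51.53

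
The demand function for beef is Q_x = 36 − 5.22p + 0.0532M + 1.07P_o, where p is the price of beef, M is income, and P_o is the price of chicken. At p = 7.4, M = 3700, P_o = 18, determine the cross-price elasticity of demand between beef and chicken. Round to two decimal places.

At the given point, Q_x = 36 − 5.22(7.4) + 0.0532(3700) + 1.07(18) = 36 − 38.628 + 196.84 + 19.26 = 213.472.
∂Q_x/∂P_o = +1.07, so E_xy = 1.07·(18/213.472) ≈ 0.09.
E_xy > 0: the goods are substitutes.

0.09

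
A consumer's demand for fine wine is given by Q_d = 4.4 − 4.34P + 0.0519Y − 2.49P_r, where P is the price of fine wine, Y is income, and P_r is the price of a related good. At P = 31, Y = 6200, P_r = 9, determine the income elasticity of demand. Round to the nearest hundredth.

Substituting, Q_d = 4.4 − 4.34(31) + 0.0519(6200) − 2.49(9) = 4.4 − 134.54 + 321.78 − 22.41 = 169.23.
∂Q_d/∂Y = +0.0519, so E_I = 0.0519·(6200/169.23) ≈ 1.90.
E_I > 1: normal good (luxury).

1.90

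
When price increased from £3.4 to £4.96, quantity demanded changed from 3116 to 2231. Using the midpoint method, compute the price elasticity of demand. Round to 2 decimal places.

-0.89

%Δq = (2231 − 3116)/[(3116 + 2231)/2] = -885/2673.5 ≈ -0.3310.
%Δp = (4.96 − 3.4)/[(3.4 + 4.96)/2] = 1.56/4.18 ≈ 0.3732.
Arc elasticity E = %Δq/%Δp ≈ -0.3310/0.3732 ≈ -0.89.
|E| < 1: demand is inelastic over this range.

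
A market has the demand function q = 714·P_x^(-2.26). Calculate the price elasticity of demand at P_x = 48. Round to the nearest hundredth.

For a Cobb–Douglas (constant-elasticity) form q = A·P_x^α·…, the elasticity with respect to P_x equals the exponent α at every point.
Here the exponent on P_x is -2.26, so the price elasticity of demand is -2.26.

-2.26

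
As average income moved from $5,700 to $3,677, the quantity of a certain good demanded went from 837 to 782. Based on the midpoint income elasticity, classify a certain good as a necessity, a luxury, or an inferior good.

%ΔQ = (782 − 837)/[(837+782)/2] = -55/809.5 ≈ -0.0679.
%ΔI = (3,677 − 5,700)/[(5,700+3,677)/2] = -2023/4688.5 ≈ -0.4315.
E_I = %ΔQ/%ΔI ≈ 0.157.
E_I ∈ (0,1): normal good (necessity).

necessity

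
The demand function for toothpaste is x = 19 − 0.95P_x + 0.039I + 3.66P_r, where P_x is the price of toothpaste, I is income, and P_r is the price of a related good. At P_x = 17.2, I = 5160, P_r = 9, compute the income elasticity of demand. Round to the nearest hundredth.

Evaluating quantity at (P_x, I, P_r) gives x = 19 − 0.95(17.2) + 0.039(5160) + 3.66(9) = 19 − 16.34 + 201.24 + 32.94 = 236.84.
∂x/∂I = +0.039, so E_I = 0.039·(5160/236.84) ≈ 0.85.
E_I ∈ (0,1): normal good (necessity).

0.85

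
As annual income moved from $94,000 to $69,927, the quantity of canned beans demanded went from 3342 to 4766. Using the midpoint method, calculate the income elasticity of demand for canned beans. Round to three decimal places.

-1.196

%ΔQ = (4766 − 3342)/[(3342+4766)/2] = 1424/4054 ≈ 0.3513.
%ΔI = (69,927 − 94,000)/[(94,000+69,927)/2] = -24073/81963.5 ≈ -0.2937.
E_I = %ΔQ/%ΔI ≈ -1.196.
E_I < 0: inferior good.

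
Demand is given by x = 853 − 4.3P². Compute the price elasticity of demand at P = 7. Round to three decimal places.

-0.656

At P = 7, x = 642.3.
dx/dP = −2·4.3·P = −60.2.
Point elasticity E = (dx/dP)·(P/x) = -60.2 × 7/642.3 ≈ -0.656.
|E| < 1, so demand is inelastic at this price.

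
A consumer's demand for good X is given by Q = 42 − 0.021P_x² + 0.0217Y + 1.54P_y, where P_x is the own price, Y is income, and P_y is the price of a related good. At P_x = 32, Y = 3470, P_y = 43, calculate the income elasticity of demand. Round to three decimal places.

0.465

At the given point, Q = 42 − 0.021(32)² + 0.0217(3470) + 1.54(43) = 42 − 21.504 + 75.299 + 66.22 = 162.015.
∂Q/∂Y = +0.0217, so E_I = 0.0217·(3470/162.015) ≈ 0.465.
E_I ∈ (0,1): normal good (necessity).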